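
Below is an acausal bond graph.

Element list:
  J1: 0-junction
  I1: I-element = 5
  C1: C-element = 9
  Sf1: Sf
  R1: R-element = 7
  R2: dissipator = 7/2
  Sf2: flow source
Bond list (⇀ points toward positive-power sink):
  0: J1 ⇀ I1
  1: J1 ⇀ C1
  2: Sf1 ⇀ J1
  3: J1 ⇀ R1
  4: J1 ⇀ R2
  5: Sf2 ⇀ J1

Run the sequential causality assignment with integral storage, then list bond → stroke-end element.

bond 0 →I1
bond 1 →J1
bond 2 →Sf1
bond 3 →R1
bond 4 →R2
bond 5 →Sf2

#2 stroke at Sf1  (Sf1 fixes flow; stroke at Sf1)
#5 stroke at Sf2  (Sf2 (Sf) sets flow on bond)
#0 stroke at I1  (I1: I, integral causality)
#1 stroke at J1  (prefer integral on C1)
#3 stroke at R1  (J1: bond 1 brought effort, rest push out)
#4 stroke at R2  (J1 effort already set via bond 1)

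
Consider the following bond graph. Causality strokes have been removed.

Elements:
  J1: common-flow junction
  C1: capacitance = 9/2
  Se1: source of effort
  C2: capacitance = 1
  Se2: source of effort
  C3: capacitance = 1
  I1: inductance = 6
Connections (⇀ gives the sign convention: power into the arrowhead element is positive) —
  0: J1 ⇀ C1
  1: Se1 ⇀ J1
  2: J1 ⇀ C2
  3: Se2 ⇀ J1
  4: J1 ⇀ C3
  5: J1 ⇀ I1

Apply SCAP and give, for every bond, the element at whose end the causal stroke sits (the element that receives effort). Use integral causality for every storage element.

bond 1 stroke at J1  (Se1 (Se) sets effort on bond)
bond 3 stroke at J1  (Se2 (Se) sets effort on bond)
bond 0 stroke at J1  (C1 outputs effort q/C1)
bond 2 stroke at J1  (prefer integral on C2)
bond 4 stroke at J1  (prefer integral on C3)
bond 5 stroke at I1  (closing 1-jn rule on J1)

#0 stroke at J1
#1 stroke at J1
#2 stroke at J1
#3 stroke at J1
#4 stroke at J1
#5 stroke at I1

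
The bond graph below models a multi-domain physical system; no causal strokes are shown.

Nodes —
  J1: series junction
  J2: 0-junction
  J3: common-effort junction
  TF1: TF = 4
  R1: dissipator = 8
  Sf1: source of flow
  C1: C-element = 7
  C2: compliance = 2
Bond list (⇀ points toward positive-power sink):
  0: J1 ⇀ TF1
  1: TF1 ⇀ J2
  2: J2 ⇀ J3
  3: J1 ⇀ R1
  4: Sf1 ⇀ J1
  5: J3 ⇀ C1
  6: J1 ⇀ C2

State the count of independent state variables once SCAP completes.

#4 |Sf1  (Sf1 fixes flow; stroke at Sf1)
#0 |J1  (1-jn J1 has f-setter on 4)
#3 |J1  (common-f at J1 fixed by 4)
#6 |J1  (common-f at J1 fixed by 4)
#1 |TF1  (through TF1, causality passes straight; one stroke at TF1)
#2 |J2  (closing 0-jn rule on J2)
#5 |J3  (closing 0-jn rule on J3)

2  (C1, C2 all integral)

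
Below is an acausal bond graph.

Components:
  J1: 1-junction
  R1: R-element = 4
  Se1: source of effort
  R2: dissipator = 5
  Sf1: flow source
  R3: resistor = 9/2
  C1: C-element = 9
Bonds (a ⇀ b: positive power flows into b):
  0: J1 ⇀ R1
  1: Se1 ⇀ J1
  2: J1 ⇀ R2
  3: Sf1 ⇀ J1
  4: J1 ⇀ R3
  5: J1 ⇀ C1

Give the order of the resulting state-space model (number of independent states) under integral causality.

b1 |J1  (Se1: effort source, stroke at far end)
b3 |Sf1  (Sf1 fixes flow; stroke at Sf1)
b0 |J1  (1-jn J1 has f-setter on 3)
b2 |J1  (common-f at J1 fixed by 3)
b4 |J1  (1-jn J1 has f-setter on 3)
b5 |J1  (1-jn J1 has f-setter on 3)

1  (C1 all integral)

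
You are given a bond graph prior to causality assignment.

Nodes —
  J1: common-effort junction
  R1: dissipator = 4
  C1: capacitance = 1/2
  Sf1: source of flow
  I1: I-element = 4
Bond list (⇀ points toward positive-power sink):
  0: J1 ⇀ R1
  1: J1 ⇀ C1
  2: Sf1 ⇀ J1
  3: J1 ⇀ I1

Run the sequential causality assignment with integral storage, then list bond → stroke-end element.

b2 stroke at Sf1  (Sf1 fixes flow; stroke at Sf1)
b1 stroke at J1  (C1: C, integral causality)
b0 stroke at R1  (J1: bond 1 brought effort, rest push out)
b3 stroke at I1  (J1 effort already set via bond 1)

b0 stroke→R1
b1 stroke→J1
b2 stroke→Sf1
b3 stroke→I1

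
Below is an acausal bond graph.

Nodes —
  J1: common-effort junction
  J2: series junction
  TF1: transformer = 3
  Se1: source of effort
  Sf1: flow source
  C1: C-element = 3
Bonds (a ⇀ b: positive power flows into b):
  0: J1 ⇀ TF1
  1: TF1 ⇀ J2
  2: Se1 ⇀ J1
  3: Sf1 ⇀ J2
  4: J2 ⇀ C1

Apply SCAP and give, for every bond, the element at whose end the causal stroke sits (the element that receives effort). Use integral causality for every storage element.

bond 0 →TF1
bond 1 →J2
bond 2 →J1
bond 3 →Sf1
bond 4 →J2

#2 stroke→J1  (Se1 fixes effort; stroke away)
#3 stroke→Sf1  (Sf1 (Sf) sets flow on bond)
#0 stroke→TF1  (0-jn J1 has e-setter on 2)
#1 stroke→J2  (J2: bond 3 brought flow, rest push out)
#4 stroke→J2  (1-jn J2 has f-setter on 3)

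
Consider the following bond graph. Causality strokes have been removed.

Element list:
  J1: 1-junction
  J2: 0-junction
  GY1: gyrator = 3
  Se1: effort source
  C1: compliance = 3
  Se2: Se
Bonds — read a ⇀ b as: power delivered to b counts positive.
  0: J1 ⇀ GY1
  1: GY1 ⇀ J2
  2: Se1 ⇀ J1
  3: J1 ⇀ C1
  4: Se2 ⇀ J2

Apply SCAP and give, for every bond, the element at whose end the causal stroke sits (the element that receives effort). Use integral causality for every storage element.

β0 |GY1
β1 |GY1
β2 |J1
β3 |J1
β4 |J2

#2 |J1  (Se1: effort source, stroke at far end)
#4 |J2  (Se2 (Se) sets effort on bond)
#1 |GY1  (common-e at J2 fixed by 4)
#0 |GY1  (GY1 both-in/both-out from 1)
#3 |J1  (common-f at J1 fixed by 0)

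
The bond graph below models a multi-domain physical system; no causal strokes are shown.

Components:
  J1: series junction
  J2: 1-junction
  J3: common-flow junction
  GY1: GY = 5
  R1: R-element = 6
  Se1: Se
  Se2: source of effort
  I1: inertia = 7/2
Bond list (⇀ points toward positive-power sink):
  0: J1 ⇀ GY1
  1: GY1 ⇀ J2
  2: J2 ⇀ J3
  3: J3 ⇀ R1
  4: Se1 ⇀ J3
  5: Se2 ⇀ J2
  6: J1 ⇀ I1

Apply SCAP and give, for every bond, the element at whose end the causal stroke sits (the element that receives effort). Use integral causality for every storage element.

b4 →J3  (Se1 (Se) sets effort on bond)
b5 →J2  (Se2 fixes effort; stroke away)
b6 →I1  (I1 integral (f out))
b0 →J1  (1-jn J1 has f-setter on 6)
b1 →J2  (GY GY1: same side as bond 0)
b2 →J3  (J2: last free bond brings flow in)
b3 →R1  (only one flow-in slot at J3)

β0 stroke→J1
β1 stroke→J2
β2 stroke→J3
β3 stroke→R1
β4 stroke→J3
β5 stroke→J2
β6 stroke→I1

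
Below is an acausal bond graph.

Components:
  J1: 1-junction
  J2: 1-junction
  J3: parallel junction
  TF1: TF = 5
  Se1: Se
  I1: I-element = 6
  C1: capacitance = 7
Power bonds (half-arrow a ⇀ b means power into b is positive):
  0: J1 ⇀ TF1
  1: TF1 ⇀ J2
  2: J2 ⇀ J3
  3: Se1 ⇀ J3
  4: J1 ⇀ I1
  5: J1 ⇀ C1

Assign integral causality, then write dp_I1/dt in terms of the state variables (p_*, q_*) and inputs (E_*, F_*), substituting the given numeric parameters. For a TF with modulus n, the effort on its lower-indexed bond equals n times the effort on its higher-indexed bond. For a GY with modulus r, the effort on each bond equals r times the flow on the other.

#3 →J3  (Se1 (Se) sets effort on bond)
#2 →J2  (0-jn J3 has e-setter on 3)
#1 →TF1  (J2 needs exactly one f-in)
#0 →J1  (through TF1, causality passes straight; one stroke at TF1)
#4 →I1  (I1 outputs flow p/I1)
#5 →J1  (1-jn J1 has f-setter on 4)

dp_I1/dt = -5*E_Se1 - q_C1/7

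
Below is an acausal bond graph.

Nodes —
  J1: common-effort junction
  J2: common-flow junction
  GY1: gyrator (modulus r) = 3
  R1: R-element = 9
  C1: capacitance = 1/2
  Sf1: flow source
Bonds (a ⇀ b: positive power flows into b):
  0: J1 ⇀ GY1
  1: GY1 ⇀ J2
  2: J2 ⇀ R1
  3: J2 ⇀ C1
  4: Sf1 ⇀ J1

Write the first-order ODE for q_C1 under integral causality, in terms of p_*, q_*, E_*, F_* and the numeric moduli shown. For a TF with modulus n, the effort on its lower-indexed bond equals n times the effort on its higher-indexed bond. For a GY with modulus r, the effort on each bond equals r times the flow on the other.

dq_C1/dt = F_Sf1/3 - 2*q_C1/9

#4 stroke→Sf1  (source Sf1 imposes f)
#0 stroke→J1  (closing 0-jn rule on J1)
#1 stroke→J2  (through GY1, causality inverts; strokes same side of GY1)
#3 stroke→J2  (prefer integral on C1)
#2 stroke→R1  (J2 needs exactly one f-in)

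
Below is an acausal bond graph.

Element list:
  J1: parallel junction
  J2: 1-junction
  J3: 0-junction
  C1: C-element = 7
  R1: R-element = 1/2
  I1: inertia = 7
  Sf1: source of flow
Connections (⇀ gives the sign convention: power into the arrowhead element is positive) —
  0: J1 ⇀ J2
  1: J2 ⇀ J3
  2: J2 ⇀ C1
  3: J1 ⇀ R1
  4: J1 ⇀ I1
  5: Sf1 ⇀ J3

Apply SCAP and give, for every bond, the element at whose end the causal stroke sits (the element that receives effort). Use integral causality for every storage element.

#5 stroke at Sf1  (Sf1 (Sf) sets flow on bond)
#1 stroke at J3  (closing 0-jn rule on J3)
#0 stroke at J2  (J2 flow already set via bond 1)
#2 stroke at J2  (J2: bond 1 brought flow, rest push out)
#4 stroke at I1  (I1: I, integral causality)
#3 stroke at J1  (only one effort-in slot at J1)

β0 →J2
β1 →J3
β2 →J2
β3 →J1
β4 →I1
β5 →Sf1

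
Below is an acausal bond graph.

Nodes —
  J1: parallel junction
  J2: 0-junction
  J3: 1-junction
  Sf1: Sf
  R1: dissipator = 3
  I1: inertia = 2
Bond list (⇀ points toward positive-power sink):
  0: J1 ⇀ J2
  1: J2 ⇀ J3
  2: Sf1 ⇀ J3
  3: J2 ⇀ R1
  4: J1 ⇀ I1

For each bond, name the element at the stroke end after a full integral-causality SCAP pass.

b2 →Sf1  (Sf1 fixes flow; stroke at Sf1)
b1 →J3  (common-f at J3 fixed by 2)
b4 →I1  (I1: I, integral causality)
b0 →J1  (J1 needs exactly one e-in)
b3 →J2  (only one effort-in slot at J2)

bond 0 stroke→J1
bond 1 stroke→J3
bond 2 stroke→Sf1
bond 3 stroke→J2
bond 4 stroke→I1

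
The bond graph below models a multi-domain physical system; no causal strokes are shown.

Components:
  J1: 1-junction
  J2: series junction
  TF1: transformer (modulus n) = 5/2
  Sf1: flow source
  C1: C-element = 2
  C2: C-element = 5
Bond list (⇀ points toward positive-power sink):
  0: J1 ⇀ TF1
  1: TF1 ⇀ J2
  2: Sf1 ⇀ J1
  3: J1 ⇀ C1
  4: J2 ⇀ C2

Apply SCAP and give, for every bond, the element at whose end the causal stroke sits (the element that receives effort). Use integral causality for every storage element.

β2 stroke at Sf1  (Sf1: flow source, stroke at near end)
β0 stroke at J1  (J1 flow already set via bond 2)
β3 stroke at J1  (J1 flow already set via bond 2)
β1 stroke at TF1  (TF1: transformer flips bond 0)
β4 stroke at J2  (J2: bond 1 brought flow, rest push out)

b0 stroke→J1
b1 stroke→TF1
b2 stroke→Sf1
b3 stroke→J1
b4 stroke→J2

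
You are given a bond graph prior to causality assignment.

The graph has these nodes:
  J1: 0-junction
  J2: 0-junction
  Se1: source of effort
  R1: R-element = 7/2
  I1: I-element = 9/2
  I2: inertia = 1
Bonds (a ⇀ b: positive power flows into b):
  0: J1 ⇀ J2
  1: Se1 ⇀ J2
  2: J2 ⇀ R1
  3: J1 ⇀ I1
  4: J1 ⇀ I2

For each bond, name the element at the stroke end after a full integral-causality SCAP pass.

b0 stroke at J1
b1 stroke at J2
b2 stroke at R1
b3 stroke at I1
b4 stroke at I2

bond 1 stroke at J2  (source Se1 imposes e)
bond 0 stroke at J1  (J2 effort already set via bond 1)
bond 2 stroke at R1  (J2 effort already set via bond 1)
bond 3 stroke at I1  (J1: bond 0 brought effort, rest push out)
bond 4 stroke at I2  (0-jn J1 has e-setter on 0)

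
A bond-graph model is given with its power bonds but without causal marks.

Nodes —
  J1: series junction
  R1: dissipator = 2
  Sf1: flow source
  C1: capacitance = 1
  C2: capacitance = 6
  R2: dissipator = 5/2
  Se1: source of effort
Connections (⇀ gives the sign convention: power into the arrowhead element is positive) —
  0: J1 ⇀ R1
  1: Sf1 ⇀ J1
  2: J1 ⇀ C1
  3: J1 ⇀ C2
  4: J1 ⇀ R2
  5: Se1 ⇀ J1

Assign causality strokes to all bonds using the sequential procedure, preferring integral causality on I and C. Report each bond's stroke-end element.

b0 stroke→J1
b1 stroke→Sf1
b2 stroke→J1
b3 stroke→J1
b4 stroke→J1
b5 stroke→J1

β1 |Sf1  (Sf1 fixes flow; stroke at Sf1)
β5 |J1  (source Se1 imposes e)
β0 |J1  (J1: bond 1 brought flow, rest push out)
β2 |J1  (common-f at J1 fixed by 1)
β3 |J1  (1-jn J1 has f-setter on 1)
β4 |J1  (J1: bond 1 brought flow, rest push out)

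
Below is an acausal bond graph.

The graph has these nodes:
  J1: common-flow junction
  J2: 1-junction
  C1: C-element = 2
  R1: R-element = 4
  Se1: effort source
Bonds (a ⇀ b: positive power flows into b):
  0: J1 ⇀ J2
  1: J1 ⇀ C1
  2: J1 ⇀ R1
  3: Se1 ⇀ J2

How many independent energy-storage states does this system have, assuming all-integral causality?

1  (C1 all integral)

bond 3 stroke→J2  (Se1: effort source, stroke at far end)
bond 0 stroke→J1  (closing 1-jn rule on J2)
bond 1 stroke→J1  (C1 integral (e out))
bond 2 stroke→R1  (closing 1-jn rule on J1)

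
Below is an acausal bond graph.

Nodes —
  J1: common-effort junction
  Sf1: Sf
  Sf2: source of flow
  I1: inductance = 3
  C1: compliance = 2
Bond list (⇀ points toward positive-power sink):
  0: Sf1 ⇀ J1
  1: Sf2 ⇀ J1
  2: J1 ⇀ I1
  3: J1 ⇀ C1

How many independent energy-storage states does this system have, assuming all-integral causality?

2  (C1, I1 all integral)

b0 |Sf1  (source Sf1 imposes f)
b1 |Sf2  (Sf2 (Sf) sets flow on bond)
b2 |I1  (I1 integral (f out))
b3 |J1  (only one effort-in slot at J1)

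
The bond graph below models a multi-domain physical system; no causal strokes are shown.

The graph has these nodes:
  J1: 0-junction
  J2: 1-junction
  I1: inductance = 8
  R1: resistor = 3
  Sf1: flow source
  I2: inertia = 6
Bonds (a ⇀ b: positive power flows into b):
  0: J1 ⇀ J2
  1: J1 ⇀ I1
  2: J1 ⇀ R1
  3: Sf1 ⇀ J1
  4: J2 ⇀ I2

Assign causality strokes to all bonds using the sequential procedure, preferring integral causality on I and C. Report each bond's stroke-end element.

#3 |Sf1  (Sf1 fixes flow; stroke at Sf1)
#1 |I1  (I1 integral (f out))
#4 |I2  (I2 integral (f out))
#0 |J2  (common-f at J2 fixed by 4)
#2 |J1  (closing 0-jn rule on J1)

bond 0 stroke→J2
bond 1 stroke→I1
bond 2 stroke→J1
bond 3 stroke→Sf1
bond 4 stroke→I2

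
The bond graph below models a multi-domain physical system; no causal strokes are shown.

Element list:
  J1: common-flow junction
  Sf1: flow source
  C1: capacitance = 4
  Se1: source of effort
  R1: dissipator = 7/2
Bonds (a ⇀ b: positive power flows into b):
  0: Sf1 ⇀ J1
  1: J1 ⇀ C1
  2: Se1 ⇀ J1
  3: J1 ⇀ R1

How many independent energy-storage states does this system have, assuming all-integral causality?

1  (C1 all integral)

bond 0 stroke at Sf1  (Sf1 (Sf) sets flow on bond)
bond 2 stroke at J1  (source Se1 imposes e)
bond 1 stroke at J1  (common-f at J1 fixed by 0)
bond 3 stroke at J1  (J1: bond 0 brought flow, rest push out)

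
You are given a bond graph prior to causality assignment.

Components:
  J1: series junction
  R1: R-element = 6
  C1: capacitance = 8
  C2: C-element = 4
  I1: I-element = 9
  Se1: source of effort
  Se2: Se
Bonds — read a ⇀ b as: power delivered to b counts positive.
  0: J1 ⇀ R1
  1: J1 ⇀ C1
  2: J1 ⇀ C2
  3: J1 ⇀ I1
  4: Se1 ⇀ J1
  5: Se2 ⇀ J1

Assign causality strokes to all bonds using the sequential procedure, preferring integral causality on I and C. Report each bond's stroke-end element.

bond 0 →J1
bond 1 →J1
bond 2 →J1
bond 3 →I1
bond 4 →J1
bond 5 →J1

b4 |J1  (Se1 fixes effort; stroke away)
b5 |J1  (Se2 (Se) sets effort on bond)
b1 |J1  (C1: C, integral causality)
b2 |J1  (prefer integral on C2)
b3 |I1  (I1: I, integral causality)
b0 |J1  (J1 flow already set via bond 3)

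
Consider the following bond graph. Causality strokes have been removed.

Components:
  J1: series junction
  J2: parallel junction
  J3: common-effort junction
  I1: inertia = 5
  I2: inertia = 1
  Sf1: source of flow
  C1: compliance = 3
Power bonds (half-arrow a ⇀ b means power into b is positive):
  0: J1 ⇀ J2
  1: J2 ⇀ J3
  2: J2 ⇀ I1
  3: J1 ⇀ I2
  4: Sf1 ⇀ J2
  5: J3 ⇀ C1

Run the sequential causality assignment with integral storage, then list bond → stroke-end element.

bond 0 →J1
bond 1 →J2
bond 2 →I1
bond 3 →I2
bond 4 →Sf1
bond 5 →J3

b4 |Sf1  (Sf1 fixes flow; stroke at Sf1)
b2 |I1  (I1 integral (f out))
b3 |I2  (I2 integral (f out))
b0 |J1  (1-jn J1 has f-setter on 3)
b1 |J2  (closing 0-jn rule on J2)
b5 |J3  (only one effort-in slot at J3)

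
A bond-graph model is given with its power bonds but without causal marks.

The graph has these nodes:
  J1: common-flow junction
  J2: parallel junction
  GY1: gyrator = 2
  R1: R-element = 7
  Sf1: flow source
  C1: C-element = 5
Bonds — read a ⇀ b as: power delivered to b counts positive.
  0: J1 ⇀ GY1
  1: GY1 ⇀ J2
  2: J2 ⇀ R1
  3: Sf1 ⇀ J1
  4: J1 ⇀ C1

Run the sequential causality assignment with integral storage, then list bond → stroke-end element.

β3 |Sf1  (Sf1 (Sf) sets flow on bond)
β0 |J1  (1-jn J1 has f-setter on 3)
β4 |J1  (J1 flow already set via bond 3)
β1 |J2  (GY GY1: same side as bond 0)
β2 |R1  (J2: bond 1 brought effort, rest push out)

β0 →J1
β1 →J2
β2 →R1
β3 →Sf1
β4 →J1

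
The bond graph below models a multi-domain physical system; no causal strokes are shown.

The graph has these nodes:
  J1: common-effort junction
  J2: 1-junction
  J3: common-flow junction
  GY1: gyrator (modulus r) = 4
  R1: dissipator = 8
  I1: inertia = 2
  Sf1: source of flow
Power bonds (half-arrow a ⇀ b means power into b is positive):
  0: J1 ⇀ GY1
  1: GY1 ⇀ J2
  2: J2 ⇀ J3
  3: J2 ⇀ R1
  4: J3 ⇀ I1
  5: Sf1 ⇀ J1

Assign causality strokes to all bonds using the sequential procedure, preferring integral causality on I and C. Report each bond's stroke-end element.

bond 5 stroke at Sf1  (Sf1 (Sf) sets flow on bond)
bond 0 stroke at J1  (J1: last free bond brings effort in)
bond 1 stroke at J2  (GY GY1: same side as bond 0)
bond 4 stroke at I1  (I1 integral (f out))
bond 2 stroke at J3  (1-jn J3 has f-setter on 4)
bond 3 stroke at J2  (1-jn J2 has f-setter on 2)

bond 0 stroke→J1
bond 1 stroke→J2
bond 2 stroke→J3
bond 3 stroke→J2
bond 4 stroke→I1
bond 5 stroke→Sf1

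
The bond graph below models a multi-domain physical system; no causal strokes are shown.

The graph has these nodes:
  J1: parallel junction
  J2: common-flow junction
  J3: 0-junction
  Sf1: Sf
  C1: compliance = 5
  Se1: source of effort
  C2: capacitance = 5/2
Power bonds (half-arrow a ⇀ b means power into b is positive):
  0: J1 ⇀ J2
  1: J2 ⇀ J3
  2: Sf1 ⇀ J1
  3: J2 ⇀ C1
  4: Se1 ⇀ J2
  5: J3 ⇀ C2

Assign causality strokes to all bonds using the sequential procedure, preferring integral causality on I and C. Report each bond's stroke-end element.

#0 |J1
#1 |J2
#2 |Sf1
#3 |J2
#4 |J2
#5 |J3

#2 |Sf1  (Sf1 (Sf) sets flow on bond)
#4 |J2  (Se1 (Se) sets effort on bond)
#0 |J1  (closing 0-jn rule on J1)
#1 |J2  (1-jn J2 has f-setter on 0)
#3 |J2  (J2 flow already set via bond 0)
#5 |J3  (J3 needs exactly one e-in)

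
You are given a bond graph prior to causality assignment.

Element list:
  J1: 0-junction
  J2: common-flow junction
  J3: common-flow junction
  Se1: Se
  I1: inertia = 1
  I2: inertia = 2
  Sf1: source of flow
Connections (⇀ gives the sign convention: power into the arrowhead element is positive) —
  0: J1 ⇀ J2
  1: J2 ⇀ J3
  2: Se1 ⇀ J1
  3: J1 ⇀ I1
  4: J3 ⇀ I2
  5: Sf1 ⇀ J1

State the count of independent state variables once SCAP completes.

2  (I1, I2 all integral)

#2 stroke at J1  (Se1 fixes effort; stroke away)
#5 stroke at Sf1  (source Sf1 imposes f)
#0 stroke at J2  (J1: bond 2 brought effort, rest push out)
#3 stroke at I1  (common-e at J1 fixed by 2)
#1 stroke at J3  (only one flow-in slot at J2)
#4 stroke at I2  (J3 needs exactly one f-in)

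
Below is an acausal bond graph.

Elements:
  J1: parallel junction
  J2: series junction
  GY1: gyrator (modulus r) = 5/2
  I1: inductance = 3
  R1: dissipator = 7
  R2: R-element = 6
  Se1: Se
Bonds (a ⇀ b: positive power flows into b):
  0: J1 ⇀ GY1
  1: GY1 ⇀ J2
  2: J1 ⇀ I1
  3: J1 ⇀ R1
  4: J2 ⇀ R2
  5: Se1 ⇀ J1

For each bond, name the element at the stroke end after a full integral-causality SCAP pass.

#0 →GY1
#1 →GY1
#2 →I1
#3 →R1
#4 →J2
#5 →J1

bond 5 stroke at J1  (Se1: effort source, stroke at far end)
bond 0 stroke at GY1  (0-jn J1 has e-setter on 5)
bond 2 stroke at I1  (0-jn J1 has e-setter on 5)
bond 3 stroke at R1  (common-e at J1 fixed by 5)
bond 1 stroke at GY1  (GY1 both-in/both-out from 0)
bond 4 stroke at J2  (J2 flow already set via bond 1)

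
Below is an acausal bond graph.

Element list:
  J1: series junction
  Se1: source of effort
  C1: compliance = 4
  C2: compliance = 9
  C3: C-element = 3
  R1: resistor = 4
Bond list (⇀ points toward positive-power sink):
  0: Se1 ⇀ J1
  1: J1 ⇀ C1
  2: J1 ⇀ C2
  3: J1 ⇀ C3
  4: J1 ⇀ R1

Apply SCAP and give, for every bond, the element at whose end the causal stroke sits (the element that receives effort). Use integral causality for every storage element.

#0 stroke at J1  (Se1 fixes effort; stroke away)
#1 stroke at J1  (prefer integral on C1)
#2 stroke at J1  (prefer integral on C2)
#3 stroke at J1  (C3 integral (e out))
#4 stroke at R1  (closing 1-jn rule on J1)

#0 →J1
#1 →J1
#2 →J1
#3 →J1
#4 →R1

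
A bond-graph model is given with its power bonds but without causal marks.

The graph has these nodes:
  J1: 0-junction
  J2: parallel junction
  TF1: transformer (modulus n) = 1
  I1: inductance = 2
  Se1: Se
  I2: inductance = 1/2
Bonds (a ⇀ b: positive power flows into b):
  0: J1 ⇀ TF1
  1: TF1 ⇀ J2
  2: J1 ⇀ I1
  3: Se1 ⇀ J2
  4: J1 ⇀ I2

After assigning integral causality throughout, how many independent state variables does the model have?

β3 |J2  (source Se1 imposes e)
β1 |TF1  (0-jn J2 has e-setter on 3)
β0 |J1  (TF1: transformer flips bond 1)
β2 |I1  (common-e at J1 fixed by 0)
β4 |I2  (0-jn J1 has e-setter on 0)

2  (I1, I2 all integral)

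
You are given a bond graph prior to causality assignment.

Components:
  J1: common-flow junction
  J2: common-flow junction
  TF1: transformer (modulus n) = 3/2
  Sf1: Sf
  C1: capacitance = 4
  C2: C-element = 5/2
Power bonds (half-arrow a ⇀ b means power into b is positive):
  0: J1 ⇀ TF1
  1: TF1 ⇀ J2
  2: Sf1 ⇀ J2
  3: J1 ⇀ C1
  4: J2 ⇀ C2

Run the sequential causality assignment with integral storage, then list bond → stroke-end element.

β2 →Sf1  (Sf1 fixes flow; stroke at Sf1)
β1 →J2  (1-jn J2 has f-setter on 2)
β4 →J2  (1-jn J2 has f-setter on 2)
β0 →TF1  (TF TF1: opposite of bond 1)
β3 →J1  (1-jn J1 has f-setter on 0)

#0 stroke→TF1
#1 stroke→J2
#2 stroke→Sf1
#3 stroke→J1
#4 stroke→J2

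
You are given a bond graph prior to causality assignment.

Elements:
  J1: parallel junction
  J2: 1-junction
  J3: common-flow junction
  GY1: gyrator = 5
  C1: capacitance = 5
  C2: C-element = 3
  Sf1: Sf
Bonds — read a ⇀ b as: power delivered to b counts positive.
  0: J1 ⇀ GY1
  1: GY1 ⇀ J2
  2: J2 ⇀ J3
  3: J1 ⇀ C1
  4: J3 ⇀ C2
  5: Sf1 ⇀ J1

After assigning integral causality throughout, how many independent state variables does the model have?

bond 5 →Sf1  (source Sf1 imposes f)
bond 3 →J1  (C1 outputs effort q/C1)
bond 0 →GY1  (J1 effort already set via bond 3)
bond 1 →GY1  (GY GY1: same side as bond 0)
bond 2 →J2  (J2: bond 1 brought flow, rest push out)
bond 4 →J3  (common-f at J3 fixed by 2)

2  (C1, C2 all integral)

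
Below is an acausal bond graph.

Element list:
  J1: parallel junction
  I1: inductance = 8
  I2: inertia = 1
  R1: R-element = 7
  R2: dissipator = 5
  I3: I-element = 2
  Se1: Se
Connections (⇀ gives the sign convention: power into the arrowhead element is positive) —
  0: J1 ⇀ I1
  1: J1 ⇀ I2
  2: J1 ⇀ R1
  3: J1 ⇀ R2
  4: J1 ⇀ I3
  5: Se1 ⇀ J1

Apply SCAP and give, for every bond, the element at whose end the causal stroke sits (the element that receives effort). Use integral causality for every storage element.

#0 stroke→I1
#1 stroke→I2
#2 stroke→R1
#3 stroke→R2
#4 stroke→I3
#5 stroke→J1

β5 stroke→J1  (Se1: effort source, stroke at far end)
β0 stroke→I1  (common-e at J1 fixed by 5)
β1 stroke→I2  (J1: bond 5 brought effort, rest push out)
β2 stroke→R1  (J1: bond 5 brought effort, rest push out)
β3 stroke→R2  (J1: bond 5 brought effort, rest push out)
β4 stroke→I3  (J1 effort already set via bond 5)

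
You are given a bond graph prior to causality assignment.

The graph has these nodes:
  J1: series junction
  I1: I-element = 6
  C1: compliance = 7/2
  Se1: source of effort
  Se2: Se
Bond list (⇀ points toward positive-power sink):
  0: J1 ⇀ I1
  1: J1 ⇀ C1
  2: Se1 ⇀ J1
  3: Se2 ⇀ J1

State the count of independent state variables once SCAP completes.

b2 →J1  (source Se1 imposes e)
b3 →J1  (Se2: effort source, stroke at far end)
b0 →I1  (I1: I, integral causality)
b1 →J1  (1-jn J1 has f-setter on 0)

2  (C1, I1 all integral)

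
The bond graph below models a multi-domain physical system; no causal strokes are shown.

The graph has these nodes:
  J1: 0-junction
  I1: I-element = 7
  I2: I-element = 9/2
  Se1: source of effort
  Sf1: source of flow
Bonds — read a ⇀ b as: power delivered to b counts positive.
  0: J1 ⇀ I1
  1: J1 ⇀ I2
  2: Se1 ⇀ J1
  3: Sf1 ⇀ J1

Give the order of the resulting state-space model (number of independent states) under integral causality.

2  (I1, I2 all integral)

bond 2 →J1  (source Se1 imposes e)
bond 3 →Sf1  (Sf1: flow source, stroke at near end)
bond 0 →I1  (J1 effort already set via bond 2)
bond 1 →I2  (common-e at J1 fixed by 2)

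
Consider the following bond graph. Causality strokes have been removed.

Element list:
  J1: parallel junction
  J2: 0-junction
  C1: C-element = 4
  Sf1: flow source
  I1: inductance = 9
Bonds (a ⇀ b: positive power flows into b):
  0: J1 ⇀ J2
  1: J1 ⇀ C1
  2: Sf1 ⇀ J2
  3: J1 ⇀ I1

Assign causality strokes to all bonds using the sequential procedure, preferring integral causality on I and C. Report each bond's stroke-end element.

β0 |J2
β1 |J1
β2 |Sf1
β3 |I1

bond 2 stroke at Sf1  (source Sf1 imposes f)
bond 0 stroke at J2  (only one effort-in slot at J2)
bond 1 stroke at J1  (prefer integral on C1)
bond 3 stroke at I1  (J1 effort already set via bond 1)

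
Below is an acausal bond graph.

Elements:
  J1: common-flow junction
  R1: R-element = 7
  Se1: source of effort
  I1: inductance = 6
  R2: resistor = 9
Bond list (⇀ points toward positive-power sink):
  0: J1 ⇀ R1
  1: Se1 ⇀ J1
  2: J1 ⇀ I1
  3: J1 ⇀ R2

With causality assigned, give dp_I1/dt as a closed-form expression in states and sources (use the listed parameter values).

β1 stroke→J1  (Se1 fixes effort; stroke away)
β2 stroke→I1  (prefer integral on I1)
β0 stroke→J1  (1-jn J1 has f-setter on 2)
β3 stroke→J1  (common-f at J1 fixed by 2)

dp_I1/dt = E_Se1 - 8*p_I1/3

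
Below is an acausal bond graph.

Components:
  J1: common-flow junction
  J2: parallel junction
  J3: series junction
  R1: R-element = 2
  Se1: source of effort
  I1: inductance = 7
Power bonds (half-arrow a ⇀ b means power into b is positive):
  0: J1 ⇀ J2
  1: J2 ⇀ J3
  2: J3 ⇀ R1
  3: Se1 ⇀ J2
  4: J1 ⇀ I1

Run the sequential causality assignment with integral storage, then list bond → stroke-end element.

b0 stroke→J1
b1 stroke→J3
b2 stroke→R1
b3 stroke→J2
b4 stroke→I1

#3 stroke→J2  (Se1 (Se) sets effort on bond)
#0 stroke→J1  (J2 effort already set via bond 3)
#1 stroke→J3  (common-e at J2 fixed by 3)
#2 stroke→R1  (only one flow-in slot at J3)
#4 stroke→I1  (only one flow-in slot at J1)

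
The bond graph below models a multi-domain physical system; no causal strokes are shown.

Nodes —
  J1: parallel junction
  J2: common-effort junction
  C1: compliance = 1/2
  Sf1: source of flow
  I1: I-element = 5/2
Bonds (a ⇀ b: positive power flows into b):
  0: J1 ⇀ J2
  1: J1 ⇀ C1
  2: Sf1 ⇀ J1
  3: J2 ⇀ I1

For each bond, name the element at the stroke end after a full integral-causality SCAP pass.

#2 stroke at Sf1  (Sf1 fixes flow; stroke at Sf1)
#1 stroke at J1  (C1: C, integral causality)
#0 stroke at J2  (common-e at J1 fixed by 1)
#3 stroke at I1  (J2 effort already set via bond 0)

β0 stroke at J2
β1 stroke at J1
β2 stroke at Sf1
β3 stroke at I1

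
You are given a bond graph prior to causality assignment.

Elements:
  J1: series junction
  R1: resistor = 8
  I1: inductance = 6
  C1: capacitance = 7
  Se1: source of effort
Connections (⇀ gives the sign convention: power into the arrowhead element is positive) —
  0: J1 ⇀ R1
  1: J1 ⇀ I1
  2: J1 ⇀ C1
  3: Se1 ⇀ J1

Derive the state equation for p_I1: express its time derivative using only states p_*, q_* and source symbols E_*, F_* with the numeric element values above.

dp_I1/dt = E_Se1 - 4*p_I1/3 - q_C1/7

#3 |J1  (Se1 (Se) sets effort on bond)
#1 |I1  (I1: I, integral causality)
#0 |J1  (J1 flow already set via bond 1)
#2 |J1  (common-f at J1 fixed by 1)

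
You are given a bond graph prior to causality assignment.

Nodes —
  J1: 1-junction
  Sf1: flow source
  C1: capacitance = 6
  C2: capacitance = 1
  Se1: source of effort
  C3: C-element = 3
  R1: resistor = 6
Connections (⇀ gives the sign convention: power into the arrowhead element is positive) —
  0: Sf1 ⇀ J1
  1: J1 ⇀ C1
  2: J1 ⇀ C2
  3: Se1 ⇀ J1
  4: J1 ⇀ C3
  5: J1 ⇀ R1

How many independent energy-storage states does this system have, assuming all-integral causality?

#0 stroke at Sf1  (Sf1 (Sf) sets flow on bond)
#3 stroke at J1  (source Se1 imposes e)
#1 stroke at J1  (J1 flow already set via bond 0)
#2 stroke at J1  (common-f at J1 fixed by 0)
#4 stroke at J1  (J1: bond 0 brought flow, rest push out)
#5 stroke at J1  (1-jn J1 has f-setter on 0)

3  (C1, C2, C3 all integral)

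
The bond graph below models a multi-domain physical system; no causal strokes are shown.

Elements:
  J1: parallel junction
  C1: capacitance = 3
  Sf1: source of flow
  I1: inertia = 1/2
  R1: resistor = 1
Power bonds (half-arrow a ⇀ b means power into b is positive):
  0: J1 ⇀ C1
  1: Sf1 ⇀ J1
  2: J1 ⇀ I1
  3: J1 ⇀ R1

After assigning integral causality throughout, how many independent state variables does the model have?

2  (C1, I1 all integral)

β1 →Sf1  (source Sf1 imposes f)
β0 →J1  (C1: C, integral causality)
β2 →I1  (common-e at J1 fixed by 0)
β3 →R1  (J1: bond 0 brought effort, rest push out)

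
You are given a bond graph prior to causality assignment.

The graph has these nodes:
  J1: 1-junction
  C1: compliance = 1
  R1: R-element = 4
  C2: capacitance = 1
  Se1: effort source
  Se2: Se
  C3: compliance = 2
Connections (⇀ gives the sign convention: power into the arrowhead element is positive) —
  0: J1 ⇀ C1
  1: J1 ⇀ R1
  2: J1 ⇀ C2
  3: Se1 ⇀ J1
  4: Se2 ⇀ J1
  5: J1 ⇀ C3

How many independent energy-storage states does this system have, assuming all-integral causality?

3  (C1, C2, C3 all integral)

β3 |J1  (Se1 (Se) sets effort on bond)
β4 |J1  (Se2 (Se) sets effort on bond)
β0 |J1  (C1: C, integral causality)
β2 |J1  (C2 outputs effort q/C2)
β5 |J1  (C3: C, integral causality)
β1 |R1  (only one flow-in slot at J1)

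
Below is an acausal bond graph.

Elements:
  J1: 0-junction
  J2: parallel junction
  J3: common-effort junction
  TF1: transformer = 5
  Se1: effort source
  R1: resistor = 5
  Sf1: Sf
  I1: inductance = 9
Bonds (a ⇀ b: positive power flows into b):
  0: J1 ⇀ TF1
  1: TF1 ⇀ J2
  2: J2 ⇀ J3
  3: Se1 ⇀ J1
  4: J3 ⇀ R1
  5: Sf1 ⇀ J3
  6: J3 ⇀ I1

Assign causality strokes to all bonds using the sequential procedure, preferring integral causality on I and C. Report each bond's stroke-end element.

β3 stroke at J1  (Se1 fixes effort; stroke away)
β5 stroke at Sf1  (Sf1 (Sf) sets flow on bond)
β0 stroke at TF1  (J1: bond 3 brought effort, rest push out)
β1 stroke at J2  (TF TF1: opposite of bond 0)
β2 stroke at J3  (common-e at J2 fixed by 1)
β4 stroke at R1  (0-jn J3 has e-setter on 2)
β6 stroke at I1  (0-jn J3 has e-setter on 2)

#0 stroke at TF1
#1 stroke at J2
#2 stroke at J3
#3 stroke at J1
#4 stroke at R1
#5 stroke at Sf1
#6 stroke at I1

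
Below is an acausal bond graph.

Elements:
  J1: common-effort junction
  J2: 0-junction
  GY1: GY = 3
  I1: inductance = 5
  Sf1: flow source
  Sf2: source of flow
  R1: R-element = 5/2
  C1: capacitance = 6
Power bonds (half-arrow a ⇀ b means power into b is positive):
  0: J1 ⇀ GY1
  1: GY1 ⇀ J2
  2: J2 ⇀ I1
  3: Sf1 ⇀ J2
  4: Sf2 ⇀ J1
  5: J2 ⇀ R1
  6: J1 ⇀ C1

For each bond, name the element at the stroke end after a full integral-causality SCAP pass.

bond 0 |GY1
bond 1 |GY1
bond 2 |I1
bond 3 |Sf1
bond 4 |Sf2
bond 5 |J2
bond 6 |J1

β3 →Sf1  (Sf1 (Sf) sets flow on bond)
β4 →Sf2  (Sf2 fixes flow; stroke at Sf2)
β2 →I1  (prefer integral on I1)
β6 →J1  (C1 outputs effort q/C1)
β0 →GY1  (0-jn J1 has e-setter on 6)
β1 →GY1  (through GY1, causality inverts; strokes same side of GY1)
β5 →J2  (J2 needs exactly one e-in)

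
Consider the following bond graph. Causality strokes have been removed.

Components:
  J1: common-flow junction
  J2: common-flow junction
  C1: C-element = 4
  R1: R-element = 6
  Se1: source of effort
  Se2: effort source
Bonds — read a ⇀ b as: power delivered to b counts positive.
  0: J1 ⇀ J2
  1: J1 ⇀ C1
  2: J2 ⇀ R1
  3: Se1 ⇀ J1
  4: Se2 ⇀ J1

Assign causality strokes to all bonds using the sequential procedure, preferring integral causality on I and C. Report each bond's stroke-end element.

bond 0 →J2
bond 1 →J1
bond 2 →R1
bond 3 →J1
bond 4 →J1

b3 |J1  (Se1: effort source, stroke at far end)
b4 |J1  (Se2 fixes effort; stroke away)
b1 |J1  (C1: C, integral causality)
b0 |J2  (closing 1-jn rule on J1)
b2 |R1  (only one flow-in slot at J2)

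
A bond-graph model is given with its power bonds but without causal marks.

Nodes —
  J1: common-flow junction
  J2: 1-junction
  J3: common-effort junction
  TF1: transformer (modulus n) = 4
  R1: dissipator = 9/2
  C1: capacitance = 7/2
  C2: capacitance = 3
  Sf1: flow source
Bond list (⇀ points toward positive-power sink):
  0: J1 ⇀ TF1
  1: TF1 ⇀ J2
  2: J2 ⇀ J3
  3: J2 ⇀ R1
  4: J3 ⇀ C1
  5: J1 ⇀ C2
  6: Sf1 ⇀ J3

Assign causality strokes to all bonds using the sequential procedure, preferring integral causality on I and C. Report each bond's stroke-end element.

b0 stroke→TF1
b1 stroke→J2
b2 stroke→J2
b3 stroke→R1
b4 stroke→J3
b5 stroke→J1
b6 stroke→Sf1

b6 |Sf1  (Sf1: flow source, stroke at near end)
b4 |J3  (C1 outputs effort q/C1)
b2 |J2  (J3 effort already set via bond 4)
b5 |J1  (C2 integral (e out))
b0 |TF1  (J1 needs exactly one f-in)
b1 |J2  (through TF1, causality passes straight; one stroke at TF1)
b3 |R1  (J2: last free bond brings flow in)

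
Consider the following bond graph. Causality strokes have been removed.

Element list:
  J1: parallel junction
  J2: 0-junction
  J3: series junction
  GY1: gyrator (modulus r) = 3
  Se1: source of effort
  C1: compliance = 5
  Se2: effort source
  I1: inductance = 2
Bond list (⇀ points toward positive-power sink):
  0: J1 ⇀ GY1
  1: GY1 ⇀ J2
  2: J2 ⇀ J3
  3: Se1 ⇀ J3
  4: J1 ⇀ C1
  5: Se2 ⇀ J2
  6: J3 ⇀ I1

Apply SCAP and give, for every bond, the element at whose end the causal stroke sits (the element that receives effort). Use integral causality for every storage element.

β3 |J3  (Se1 (Se) sets effort on bond)
β5 |J2  (Se2: effort source, stroke at far end)
β1 |GY1  (0-jn J2 has e-setter on 5)
β2 |J3  (J2: bond 5 brought effort, rest push out)
β6 |I1  (only one flow-in slot at J3)
β0 |GY1  (GY1: gyrator matches bond 1)
β4 |J1  (closing 0-jn rule on J1)

β0 →GY1
β1 →GY1
β2 →J3
β3 →J3
β4 →J1
β5 →J2
β6 →I1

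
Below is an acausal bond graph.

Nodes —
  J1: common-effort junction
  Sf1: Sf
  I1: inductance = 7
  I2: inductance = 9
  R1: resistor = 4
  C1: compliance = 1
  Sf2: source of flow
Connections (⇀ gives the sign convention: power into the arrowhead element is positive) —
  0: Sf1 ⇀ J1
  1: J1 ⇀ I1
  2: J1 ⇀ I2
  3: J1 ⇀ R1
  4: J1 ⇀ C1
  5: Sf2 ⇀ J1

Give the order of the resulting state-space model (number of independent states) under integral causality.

b0 |Sf1  (Sf1: flow source, stroke at near end)
b5 |Sf2  (Sf2 (Sf) sets flow on bond)
b1 |I1  (prefer integral on I1)
b2 |I2  (prefer integral on I2)
b4 |J1  (C1: C, integral causality)
b3 |R1  (common-e at J1 fixed by 4)

3  (C1, I1, I2 all integral)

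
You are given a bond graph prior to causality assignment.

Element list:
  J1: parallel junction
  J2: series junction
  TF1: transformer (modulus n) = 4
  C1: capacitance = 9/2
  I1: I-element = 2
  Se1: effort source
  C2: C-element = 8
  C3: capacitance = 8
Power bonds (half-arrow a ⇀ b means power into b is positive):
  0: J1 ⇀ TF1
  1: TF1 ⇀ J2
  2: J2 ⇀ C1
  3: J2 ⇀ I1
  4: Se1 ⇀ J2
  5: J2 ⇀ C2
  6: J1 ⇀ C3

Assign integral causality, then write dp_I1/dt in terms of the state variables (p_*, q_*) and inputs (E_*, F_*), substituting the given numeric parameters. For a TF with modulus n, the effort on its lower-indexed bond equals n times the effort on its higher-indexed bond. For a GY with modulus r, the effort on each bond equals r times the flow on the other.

b4 stroke→J2  (Se1: effort source, stroke at far end)
b2 stroke→J2  (C1 integral (e out))
b3 stroke→I1  (I1: I, integral causality)
b1 stroke→J2  (J2 flow already set via bond 3)
b5 stroke→J2  (J2: bond 3 brought flow, rest push out)
b0 stroke→TF1  (TF1 one-in-one-out from 1)
b6 stroke→J1  (J1: last free bond brings effort in)

dp_I1/dt = E_Se1 - 2*q_C1/9 - q_C2/8 + q_C3/32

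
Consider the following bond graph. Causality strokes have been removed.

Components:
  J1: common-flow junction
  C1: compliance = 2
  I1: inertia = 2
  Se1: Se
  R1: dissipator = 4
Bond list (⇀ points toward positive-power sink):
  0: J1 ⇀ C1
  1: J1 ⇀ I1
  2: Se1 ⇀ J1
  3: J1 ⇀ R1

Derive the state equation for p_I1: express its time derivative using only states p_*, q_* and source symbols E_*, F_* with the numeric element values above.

#2 stroke→J1  (Se1 (Se) sets effort on bond)
#0 stroke→J1  (C1 integral (e out))
#1 stroke→I1  (I1 outputs flow p/I1)
#3 stroke→J1  (1-jn J1 has f-setter on 1)

dp_I1/dt = E_Se1 - 2*p_I1 - q_C1/2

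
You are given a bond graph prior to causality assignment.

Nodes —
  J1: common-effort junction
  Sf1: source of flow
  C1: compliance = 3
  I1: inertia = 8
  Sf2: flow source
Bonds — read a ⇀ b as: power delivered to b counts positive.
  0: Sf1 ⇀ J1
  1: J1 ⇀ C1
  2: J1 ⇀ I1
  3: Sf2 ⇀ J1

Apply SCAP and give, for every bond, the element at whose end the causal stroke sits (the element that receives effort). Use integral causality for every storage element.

b0 →Sf1  (Sf1 (Sf) sets flow on bond)
b3 →Sf2  (Sf2 (Sf) sets flow on bond)
b1 →J1  (C1 outputs effort q/C1)
b2 →I1  (0-jn J1 has e-setter on 1)

#0 |Sf1
#1 |J1
#2 |I1
#3 |Sf2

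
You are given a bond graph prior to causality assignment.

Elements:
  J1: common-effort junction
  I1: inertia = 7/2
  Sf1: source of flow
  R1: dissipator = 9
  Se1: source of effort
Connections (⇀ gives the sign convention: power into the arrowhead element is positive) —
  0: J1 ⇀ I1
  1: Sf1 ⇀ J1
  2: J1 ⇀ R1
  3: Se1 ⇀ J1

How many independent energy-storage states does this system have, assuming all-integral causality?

1  (I1 all integral)

bond 1 stroke at Sf1  (Sf1 fixes flow; stroke at Sf1)
bond 3 stroke at J1  (Se1 fixes effort; stroke away)
bond 0 stroke at I1  (J1 effort already set via bond 3)
bond 2 stroke at R1  (J1 effort already set via bond 3)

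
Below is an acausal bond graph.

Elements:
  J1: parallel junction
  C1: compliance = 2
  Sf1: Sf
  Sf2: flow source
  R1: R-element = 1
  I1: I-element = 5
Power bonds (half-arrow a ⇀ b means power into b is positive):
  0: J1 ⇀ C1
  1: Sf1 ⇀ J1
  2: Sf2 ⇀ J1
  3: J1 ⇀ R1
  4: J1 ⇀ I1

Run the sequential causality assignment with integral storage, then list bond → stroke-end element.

β1 |Sf1  (Sf1 fixes flow; stroke at Sf1)
β2 |Sf2  (Sf2 (Sf) sets flow on bond)
β0 |J1  (C1 outputs effort q/C1)
β3 |R1  (0-jn J1 has e-setter on 0)
β4 |I1  (J1: bond 0 brought effort, rest push out)

#0 |J1
#1 |Sf1
#2 |Sf2
#3 |R1
#4 |I1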